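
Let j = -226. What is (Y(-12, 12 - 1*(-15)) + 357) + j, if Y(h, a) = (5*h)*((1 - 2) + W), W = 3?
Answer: 11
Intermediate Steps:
Y(h, a) = 10*h (Y(h, a) = (5*h)*((1 - 2) + 3) = (5*h)*(-1 + 3) = (5*h)*2 = 10*h)
(Y(-12, 12 - 1*(-15)) + 357) + j = (10*(-12) + 357) - 226 = (-120 + 357) - 226 = 237 - 226 = 11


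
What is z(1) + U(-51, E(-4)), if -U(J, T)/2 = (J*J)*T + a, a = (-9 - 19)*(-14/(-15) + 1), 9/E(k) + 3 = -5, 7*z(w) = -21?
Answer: 357451/60 ≈ 5957.5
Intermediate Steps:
z(w) = -3 (z(w) = (⅐)*(-21) = -3)
E(k) = -9/8 (E(k) = 9/(-3 - 5) = 9/(-8) = 9*(-⅛) = -9/8)
a = -812/15 (a = -28*(-14*(-1/15) + 1) = -28*(14/15 + 1) = -28*29/15 = -812/15 ≈ -54.133)
U(J, T) = 1624/15 - 2*T*J² (U(J, T) = -2*((J*J)*T - 812/15) = -2*(J²*T - 812/15) = -2*(T*J² - 812/15) = -2*(-812/15 + T*J²) = 1624/15 - 2*T*J²)
z(1) + U(-51, E(-4)) = -3 + (1624/15 - 2*(-9/8)*(-51)²) = -3 + (1624/15 - 2*(-9/8)*2601) = -3 + (1624/15 + 23409/4) = -3 + 357631/60 = 357451/60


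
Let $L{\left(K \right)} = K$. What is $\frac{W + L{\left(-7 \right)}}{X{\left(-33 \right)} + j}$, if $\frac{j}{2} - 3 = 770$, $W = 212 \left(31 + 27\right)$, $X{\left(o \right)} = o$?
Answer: $\frac{12289}{1513} \approx 8.1223$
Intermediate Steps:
$W = 12296$ ($W = 212 \cdot 58 = 12296$)
$j = 1546$ ($j = 6 + 2 \cdot 770 = 6 + 1540 = 1546$)
$\frac{W + L{\left(-7 \right)}}{X{\left(-33 \right)} + j} = \frac{12296 - 7}{-33 + 1546} = \frac{12289}{1513}$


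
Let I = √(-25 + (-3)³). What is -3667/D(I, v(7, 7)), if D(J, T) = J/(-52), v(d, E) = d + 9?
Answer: -7334*I*√13 ≈ -26443.0*I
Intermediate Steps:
v(d, E) = 9 + d
I = 2*I*√13 (I = √(-25 - 27) = √(-52) = 2*I*√13 ≈ 7.2111*I)
D(J, T) = -J/52 (D(J, T) = J*(-1/52) = -J/52)
-3667/D(I, v(7, 7)) = -3667*2*I*√13 = -7334*I*√13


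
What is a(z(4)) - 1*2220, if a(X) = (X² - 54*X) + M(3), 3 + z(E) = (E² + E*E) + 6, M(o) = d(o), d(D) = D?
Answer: -2882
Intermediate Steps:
M(o) = o
z(E) = 3 + 2*E² (z(E) = -3 + ((E² + E*E) + 6) = -3 + ((E² + E²) + 6) = -3 + (2*E² + 6) = -3 + (6 + 2*E²) = 3 + 2*E²)
a(X) = 3 + X² - 54*X (a(X) = (X² - 54*X) + 3 = 3 + X² - 54*X)
a(z(4)) - 1*2220 = (3 + (3 + 2*4²)² - 54*(3 + 2*4²)) - 1*2220 = (3 + (3 + 2*16)² - 54*(3 + 2*16)) - 2220 = (3 + (3 + 32)² - 54*(3 + 32)) - 2220 = (3 + 35² - 54*35) - 2220 = (3 + 1225 - 1890) - 2220 = -662 - 2220 = -2882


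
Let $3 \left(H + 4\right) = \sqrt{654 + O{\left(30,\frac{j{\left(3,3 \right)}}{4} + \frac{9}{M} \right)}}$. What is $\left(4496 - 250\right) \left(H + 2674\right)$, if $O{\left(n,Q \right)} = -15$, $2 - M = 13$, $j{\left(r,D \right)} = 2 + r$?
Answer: $11336820 + 4246 \sqrt{71} \approx 1.1373 \cdot 10^{7}$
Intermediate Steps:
$M = -11$ ($M = 2 - 13 = -11$)
$H = -4 + \sqrt{71}$ ($H = -4 + \frac{\sqrt{654 - 15}}{3} = -4 + \frac{\sqrt{639}}{3} = -4 + \frac{3 \sqrt{71}}{3} = -4 + \sqrt{71} \approx 4.4261$)
$\left(4496 - 250\right) \left(H + 2674\right) = \left(4496 - 250\right) \left(\left(-4 + \sqrt{71}\right) + 2674\right) = 4246 \left(2670 + \sqrt{71}\right) = 11336820 + 4246 \sqrt{71}$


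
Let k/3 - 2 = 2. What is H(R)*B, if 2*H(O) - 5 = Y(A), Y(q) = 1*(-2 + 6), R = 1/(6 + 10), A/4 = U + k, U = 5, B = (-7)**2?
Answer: 441/2 ≈ 220.50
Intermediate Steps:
B = 49
k = 12 (k = 6 + 3*2 = 6 + 6 = 12)
A = 68 (A = 4*(5 + 12) = 4*17 = 68)
R = 1/16 ≈ 0.062500
Y(q) = 4 (Y(q) = 1*4 = 4)
H(O) = 9/2 (H(O) = 5/2 + (1/2)*4 = 5/2 + 2 = 9/2)
H(R)*B = (9/2)*49 = 441/2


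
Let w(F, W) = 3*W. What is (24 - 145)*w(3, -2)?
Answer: 726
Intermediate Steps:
(24 - 145)*w(3, -2) = (24 - 145)*(3*(-2)) = -121*(-6) = 726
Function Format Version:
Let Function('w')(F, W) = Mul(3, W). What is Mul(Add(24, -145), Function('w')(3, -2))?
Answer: 726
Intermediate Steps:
Mul(Add(24, -145), Function('w')(3, -2)) = Mul(Add(24, -145), Mul(3, -2)) = Mul(-121, -6) = 726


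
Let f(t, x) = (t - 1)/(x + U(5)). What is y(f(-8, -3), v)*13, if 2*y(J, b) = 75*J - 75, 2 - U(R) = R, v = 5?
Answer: 975/4 ≈ 243.75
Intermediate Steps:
U(R) = 2 - R
f(t, x) = (-1 + t)/(-3 + x) (f(t, x) = (t - 1)/(x + (2 - 1*5)) = (-1 + t)/(x + (2 - 5)) = (-1 + t)/(x - 3) = (-1 + t)/(-3 + x))
y(J, b) = -75/2 + 75*J/2 (y(J, b) = (75*J - 75)/2 = (-75 + 75*J)/2 = -75/2 + 75*J/2)
y(f(-8, -3), v)*13 = (-75/2 + 75*((-1 - 8)/(-3 - 3))/2)*13 = (-75/2 + 75*(-9/(-6))/2)*13 = (-75/2 + 75*(-⅙*(-9))/2)*13 = (-75/2 + (75/2)*(3/2))*13 = (-75/2 + 225/4)*13 = (75/4)*13 = 975/4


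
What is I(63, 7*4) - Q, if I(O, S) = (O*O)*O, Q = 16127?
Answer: 233920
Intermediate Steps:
I(O, S) = O**3 (I(O, S) = O**2*O = O**3)
I(63, 7*4) - Q = 63**3 - 1*16127 = 250047 - 16127 = 233920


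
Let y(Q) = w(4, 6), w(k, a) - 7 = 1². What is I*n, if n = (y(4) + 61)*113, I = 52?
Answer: 405444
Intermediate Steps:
w(k, a) = 8 (w(k, a) = 7 + 1² = 7 + 1 = 8)
y(Q) = 8
n = 7797 (n = (8 + 61)*113 = 69*113 = 7797)
I*n = 52*7797 = 405444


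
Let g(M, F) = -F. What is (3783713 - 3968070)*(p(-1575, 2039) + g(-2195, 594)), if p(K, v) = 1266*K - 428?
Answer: 367787053004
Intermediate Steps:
p(K, v) = -428 + 1266*K
(3783713 - 3968070)*(p(-1575, 2039) + g(-2195, 594)) = (3783713 - 3968070)*((-428 + 1266*(-1575)) - 1*594) = -184357*((-428 - 1993950) - 594) = -184357*(-1994378 - 594) = -184357*(-1994972) = 367787053004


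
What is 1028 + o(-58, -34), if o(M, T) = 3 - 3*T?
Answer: 1133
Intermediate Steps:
1028 + o(-58, -34) = 1028 + (3 - 3*(-34)) = 1028 + (3 + 102) = 1028 + 105 = 1133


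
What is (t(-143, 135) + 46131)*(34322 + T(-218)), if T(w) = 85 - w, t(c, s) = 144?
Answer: 1602271875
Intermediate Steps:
(t(-143, 135) + 46131)*(34322 + T(-218)) = (144 + 46131)*(34322 + (85 - 1*(-218))) = 46275*(34322 + (85 + 218)) = 46275*(34322 + 303) = 46275*34625 = 1602271875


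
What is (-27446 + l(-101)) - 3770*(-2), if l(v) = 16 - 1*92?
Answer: -19982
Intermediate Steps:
l(v) = -76 (l(v) = 16 - 92 = -76)
(-27446 + l(-101)) - 3770*(-2) = (-27446 - 76) - 3770*(-2) = -27522 + 7540 = -19982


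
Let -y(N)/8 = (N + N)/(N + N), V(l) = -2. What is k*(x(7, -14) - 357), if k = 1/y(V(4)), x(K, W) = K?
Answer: 175/4 ≈ 43.750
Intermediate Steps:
y(N) = -8 (y(N) = -8*(N + N)/(N + N) = -8*2*N/(2*N) = -8*2*N*1/(2*N) = -8*1 = -8)
k = -⅛ (k = 1/(-8) = -⅛ ≈ -0.12500)
k*(x(7, -14) - 357) = -(7 - 357)/8 = -⅛*(-350) = 175/4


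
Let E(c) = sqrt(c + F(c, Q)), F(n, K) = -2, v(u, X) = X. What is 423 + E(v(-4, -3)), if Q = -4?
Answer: 423 + I*sqrt(5) ≈ 423.0 + 2.2361*I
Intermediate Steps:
E(c) = sqrt(-2 + c) (E(c) = sqrt(c - 2) = sqrt(-2 + c))
423 + E(v(-4, -3)) = 423 + sqrt(-2 - 3) = 423 + sqrt(-5) = 423 + I*sqrt(5)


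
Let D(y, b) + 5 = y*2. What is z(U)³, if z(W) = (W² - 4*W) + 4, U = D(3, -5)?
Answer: 1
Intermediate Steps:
D(y, b) = -5 + 2*y (D(y, b) = -5 + y*2 = -5 + 2*y)
U = 1 (U = -5 + 2*3 = -5 + 6 = 1)
z(W) = 4 + W² - 4*W
z(U)³ = (4 + 1² - 4*1)³ = (4 + 1 - 4)³ = 1³ = 1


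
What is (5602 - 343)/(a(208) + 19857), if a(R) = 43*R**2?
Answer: 5259/1880209 ≈ 0.0027970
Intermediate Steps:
(5602 - 343)/(a(208) + 19857) = (5602 - 343)/(43*208**2 + 19857) = 5259/(43*43264 + 19857) = 5259/(1860352 + 19857) = 5259/1880209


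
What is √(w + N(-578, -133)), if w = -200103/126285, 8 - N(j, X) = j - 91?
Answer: √1196828791330/42095 ≈ 25.989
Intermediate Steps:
N(j, X) = 99 - j (N(j, X) = 8 - (j - 91) = 8 - (-91 + j) = 8 + (91 - j) = 99 - j)
w = -66701/42095 (w = -200103*1/126285 = -66701/42095 ≈ -1.5845)
√(w + N(-578, -133)) = √(-66701/42095 + (99 - 1*(-578))) = √(-66701/42095 + (99 + 578)) = √(-66701/42095 + 677) = √(28431614/42095) = √1196828791330/42095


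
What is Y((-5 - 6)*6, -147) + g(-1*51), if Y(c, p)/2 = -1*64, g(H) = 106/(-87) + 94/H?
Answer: -193840/1479 ≈ -131.06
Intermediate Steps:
g(H) = -106/87 + 94/H (g(H) = 106*(-1/87) + 94/H = -106/87 + 94/H)
Y(c, p) = -128 (Y(c, p) = 2*(-1*64) = 2*(-64) = -128)
Y((-5 - 6)*6, -147) + g(-1*51) = -128 + (-106/87 + 94/((-1*51))) = -128 + (-106/87 + 94/(-51)) = -128 + (-106/87 + 94*(-1/51)) = -128 + (-106/87 - 94/51) = -128 - 4528/1479 = -193840/1479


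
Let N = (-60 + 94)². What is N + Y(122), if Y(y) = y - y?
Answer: 1156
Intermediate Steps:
Y(y) = 0
N = 1156 (N = 34² = 1156)
N + Y(122) = 1156 + 0 = 1156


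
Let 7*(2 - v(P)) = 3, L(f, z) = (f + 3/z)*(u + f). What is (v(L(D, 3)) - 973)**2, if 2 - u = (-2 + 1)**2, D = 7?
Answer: 46240000/49 ≈ 9.4367e+5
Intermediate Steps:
u = 1 (u = 2 - (-2 + 1)**2 = 2 - 1*(-1)**2 = 2 - 1*1 = 2 - 1 = 1)
L(f, z) = (1 + f)*(f + 3/z) (L(f, z) = (f + 3/z)*(1 + f) = (1 + f)*(f + 3/z))
v(P) = 11/7 (v(P) = 2 - 1/7*3 = 2 - 3/7 = 11/7)
(v(L(D, 3)) - 973)**2 = (11/7 - 973)**2 = (-6800/7)**2 = 46240000/49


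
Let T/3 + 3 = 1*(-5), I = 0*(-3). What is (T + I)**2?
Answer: 576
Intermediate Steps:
I = 0
T = -24 (T = -9 + 3*(1*(-5)) = -9 + 3*(-5) = -9 - 15 = -24)
(T + I)**2 = (-24 + 0)**2 = (-24)**2 = 576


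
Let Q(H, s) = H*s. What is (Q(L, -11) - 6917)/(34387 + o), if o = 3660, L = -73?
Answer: -6114/38047 ≈ -0.16070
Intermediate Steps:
(Q(L, -11) - 6917)/(34387 + o) = (-73*(-11) - 6917)/(34387 + 3660) = (803 - 6917)/38047 = -6114*1/38047 = -6114/38047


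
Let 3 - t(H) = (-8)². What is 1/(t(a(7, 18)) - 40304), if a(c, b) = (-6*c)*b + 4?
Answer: -1/40365 ≈ -2.4774e-5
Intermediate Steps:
a(c, b) = 4 - 6*b*c (a(c, b) = -6*b*c + 4 = 4 - 6*b*c)
t(H) = -61 (t(H) = 3 - 1*(-8)² = 3 - 1*64 = 3 - 64 = -61)
1/(t(a(7, 18)) - 40304) = 1/(-61 - 40304) = 1/(-40365) = -1/40365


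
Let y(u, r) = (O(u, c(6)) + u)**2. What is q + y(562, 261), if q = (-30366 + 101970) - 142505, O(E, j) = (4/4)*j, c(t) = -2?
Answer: 242699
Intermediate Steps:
O(E, j) = j (O(E, j) = (4*(1/4))*j = 1*j = j)
y(u, r) = (-2 + u)**2
q = -70901 (q = 71604 - 142505 = -70901)
q + y(562, 261) = -70901 + (-2 + 562)**2 = -70901 + 560**2 = -70901 + 313600 = 242699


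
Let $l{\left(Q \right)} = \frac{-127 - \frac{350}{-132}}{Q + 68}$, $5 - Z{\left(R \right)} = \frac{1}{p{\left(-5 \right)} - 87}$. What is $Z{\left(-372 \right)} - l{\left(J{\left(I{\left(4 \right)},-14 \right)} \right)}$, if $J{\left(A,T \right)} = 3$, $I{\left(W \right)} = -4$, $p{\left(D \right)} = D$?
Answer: $\frac{1457645}{215556} \approx 6.7623$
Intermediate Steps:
$Z{\left(R \right)} = \frac{461}{92}$ ($Z{\left(R \right)} = 5 - \frac{1}{-5 - 87} = 5 - \frac{1}{-92} = 5 - - \frac{1}{92} = 5 + \frac{1}{92} = \frac{461}{92}$)
$l{\left(Q \right)} = - \frac{8207}{66 \left(68 + Q\right)}$ ($l{\left(Q \right)} = \frac{-127 - - \frac{175}{66}}{68 + Q} = \frac{-127 + \frac{175}{66}}{68 + Q} = - \frac{8207}{66 \left(68 + Q\right)}$)
$Z{\left(-372 \right)} - l{\left(J{\left(I{\left(4 \right)},-14 \right)} \right)} = \frac{461}{92} - - \frac{8207}{4488 + 66 \cdot 3} = \frac{461}{92} - - \frac{8207}{4488 + 198} = \frac{461}{92} - - \frac{8207}{4686} = \frac{461}{92} + \frac{8207}{4686} = \frac{1457645}{215556}$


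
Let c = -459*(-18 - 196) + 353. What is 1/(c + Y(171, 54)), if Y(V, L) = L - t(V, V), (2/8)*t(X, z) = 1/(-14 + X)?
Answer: 157/15485377 ≈ 1.0139e-5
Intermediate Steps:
t(X, z) = 4/(-14 + X)
Y(V, L) = L - 4/(-14 + V)
c = 98579 (c = -459*(-214) + 353 = 98226 + 353 = 98579)
1/(c + Y(171, 54)) = 1/(98579 + (-4 + 54*(-14 + 171))/(-14 + 171)) = 1/(98579 + (-4 + 54*157)/157) = 1/(98579 + (-4 + 8478)/157) = 1/(98579 + (1/157)*8474) = 1/(98579 + 8474/157) = 1/(15485377/157) = 157/15485377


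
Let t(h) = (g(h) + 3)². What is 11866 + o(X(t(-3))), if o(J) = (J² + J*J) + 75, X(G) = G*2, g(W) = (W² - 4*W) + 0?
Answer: 2666149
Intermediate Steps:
g(W) = W² - 4*W
t(h) = (3 + h*(-4 + h))² (t(h) = (h*(-4 + h) + 3)² = (3 + h*(-4 + h))²)
X(G) = 2*G
o(J) = 75 + 2*J² (o(J) = (J² + J²) + 75 = 2*J² + 75 = 75 + 2*J²)
11866 + o(X(t(-3))) = 11866 + (75 + 2*(2*(3 - 3*(-4 - 3))²)²) = 11866 + (75 + 2*(2*(3 - 3*(-7))²)²) = 11866 + (75 + 2*(2*(3 + 21)²)²) = 11866 + (75 + 2*(2*24²)²) = 11866 + (75 + 2*(2*576)²) = 11866 + (75 + 2*1152²) = 11866 + (75 + 2*1327104) = 11866 + (75 + 2654208) = 11866 + 2654283 = 2666149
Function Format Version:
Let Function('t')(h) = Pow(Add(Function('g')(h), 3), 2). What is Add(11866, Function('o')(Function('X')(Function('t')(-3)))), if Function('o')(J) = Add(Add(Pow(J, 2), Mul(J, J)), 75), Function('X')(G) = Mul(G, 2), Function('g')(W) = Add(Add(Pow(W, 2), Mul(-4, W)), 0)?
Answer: 2666149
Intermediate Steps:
Function('g')(W) = Add(Pow(W, 2), Mul(-4, W))
Function('t')(h) = Pow(Add(3, Mul(h, Add(-4, h))), 2) (Function('t')(h) = Pow(Add(Mul(h, Add(-4, h)), 3), 2) = Pow(Add(3, Mul(h, Add(-4, h))), 2))
Function('X')(G) = Mul(2, G)
Function('o')(J) = Add(75, Mul(2, Pow(J, 2))) (Function('o')(J) = Add(Add(Pow(J, 2), Pow(J, 2)), 75) = Add(Mul(2, Pow(J, 2)), 75) = Add(75, Mul(2, Pow(J, 2))))
Add(11866, Function('o')(Function('X')(Function('t')(-3)))) = Add(11866, Add(75, Mul(2, Pow(Mul(2, Pow(Add(3, Mul(-3, Add(-4, -3))), 2)), 2)))) = Add(11866, Add(75, Mul(2, Pow(Mul(2, Pow(Add(3, Mul(-3, -7)), 2)), 2)))) = Add(11866, Add(75, Mul(2, Pow(Mul(2, Pow(Add(3, 21), 2)), 2)))) = Add(11866, Add(75, Mul(2, Pow(Mul(2, Pow(24, 2)), 2)))) = Add(11866, Add(75, Mul(2, Pow(Mul(2, 576), 2)))) = Add(11866, Add(75, Mul(2, Pow(1152, 2)))) = Add(11866, Add(75, Mul(2, 1327104))) = Add(11866, Add(75, 2654208)) = Add(11866, 2654283) = 2666149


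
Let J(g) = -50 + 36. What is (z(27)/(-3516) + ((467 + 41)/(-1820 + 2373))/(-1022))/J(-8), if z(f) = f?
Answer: 2840935/4636621864 ≈ 0.00061272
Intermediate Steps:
J(g) = -14
(z(27)/(-3516) + ((467 + 41)/(-1820 + 2373))/(-1022))/J(-8) = (27/(-3516) + ((467 + 41)/(-1820 + 2373))/(-1022))/(-14) = (27*(-1/3516) + (508/553)*(-1/1022))*(-1/14) = (-9/1172 + (508*(1/553))*(-1/1022))*(-1/14) = (-9/1172 + (508/553)*(-1/1022))*(-1/14) = (-9/1172 - 254/282583)*(-1/14) = -2840935/331187276*(-1/14) = 2840935/4636621864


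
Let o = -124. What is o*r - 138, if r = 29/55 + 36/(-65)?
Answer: -96314/715 ≈ -134.70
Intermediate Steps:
r = -19/715 (r = 29*(1/55) + 36*(-1/65) = 29/55 - 36/65 = -19/715 ≈ -0.026573)
o*r - 138 = -124*(-19/715) - 138 = 2356/715 - 138 = -96314/715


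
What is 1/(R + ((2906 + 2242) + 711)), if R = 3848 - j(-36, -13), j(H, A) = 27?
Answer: 1/9680 ≈ 0.00010331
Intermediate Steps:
R = 3821 (R = 3848 - 1*27 = 3848 - 27 = 3821)
1/(R + ((2906 + 2242) + 711)) = 1/(3821 + ((2906 + 2242) + 711)) = 1/(3821 + (5148 + 711)) = 1/(3821 + 5859) = 1/9680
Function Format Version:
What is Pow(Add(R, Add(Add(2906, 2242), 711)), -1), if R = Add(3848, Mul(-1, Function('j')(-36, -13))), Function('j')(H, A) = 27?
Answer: Rational(1, 9680) ≈ 0.00010331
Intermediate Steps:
R = 3821 (R = Add(3848, Mul(-1, 27)) = Add(3848, -27) = 3821)
Pow(Add(R, Add(Add(2906, 2242), 711)), -1) = Pow(Add(3821, Add(Add(2906, 2242), 711)), -1) = Pow(Add(3821, Add(5148, 711)), -1) = Pow(Add(3821, 5859), -1) = Pow(9680, -1) = Rational(1, 9680)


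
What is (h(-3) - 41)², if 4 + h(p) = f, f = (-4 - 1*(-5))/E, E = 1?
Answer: 1936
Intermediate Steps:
f = 1 (f = (-4 - 1*(-5))/1 = (-4 + 5)*1 = 1*1 = 1)
h(p) = -3 (h(p) = -4 + 1 = -3)
(h(-3) - 41)² = (-3 - 41)² = (-44)² = 1936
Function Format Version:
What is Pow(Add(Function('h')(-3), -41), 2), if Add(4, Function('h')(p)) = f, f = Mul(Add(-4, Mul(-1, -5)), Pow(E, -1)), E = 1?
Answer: 1936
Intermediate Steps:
f = 1 (f = Mul(Add(-4, Mul(-1, -5)), Pow(1, -1)) = Mul(Add(-4, 5), 1) = Mul(1, 1) = 1)
Function('h')(p) = -3 (Function('h')(p) = Add(-4, 1) = -3)
Pow(Add(Function('h')(-3), -41), 2) = Pow(Add(-3, -41), 2) = Pow(-44, 2) = 1936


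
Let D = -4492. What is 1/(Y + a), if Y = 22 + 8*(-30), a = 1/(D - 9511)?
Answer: -14003/3052655 ≈ -0.0045872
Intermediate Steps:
a = -1/14003 (a = 1/(-4492 - 9511) = 1/(-14003) = -1/14003 ≈ -7.1413e-5)
Y = -218 (Y = 22 - 240 = -218)
1/(Y + a) = 1/(-218 - 1/14003) = 1/(-3052655/14003) = -14003/3052655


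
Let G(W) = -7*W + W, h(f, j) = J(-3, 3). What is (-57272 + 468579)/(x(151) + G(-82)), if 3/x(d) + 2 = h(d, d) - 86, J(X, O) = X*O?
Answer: 39896779/47721 ≈ 836.04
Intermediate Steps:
J(X, O) = O*X
h(f, j) = -9 (h(f, j) = 3*(-3) = -9)
G(W) = -6*W
x(d) = -3/97 (x(d) = 3/(-2 + (-9 - 86)) = 3/(-2 - 95) = 3/(-97) = 3*(-1/97) = -3/97)
(-57272 + 468579)/(x(151) + G(-82)) = (-57272 + 468579)/(-3/97 - 6*(-82)) = 411307/(-3/97 + 492) = 411307/(47721/97) = 411307*(97/47721) = 39896779/47721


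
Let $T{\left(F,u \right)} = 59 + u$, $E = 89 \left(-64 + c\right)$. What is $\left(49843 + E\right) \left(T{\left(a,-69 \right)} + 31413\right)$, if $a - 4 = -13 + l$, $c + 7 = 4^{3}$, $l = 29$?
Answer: $1545655660$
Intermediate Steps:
$c = 57$ ($c = -7 + 4^{3} = -7 + 64 = 57$)
$a = 20$ ($a = 4 + \left(-13 + 29\right) = 4 + 16 = 20$)
$E = -623$ ($E = 89 \left(-64 + 57\right) = 89 \left(-7\right) = -623$)
$\left(49843 + E\right) \left(T{\left(a,-69 \right)} + 31413\right) = \left(49843 - 623\right) \left(\left(59 - 69\right) + 31413\right) = 49220 \left(-10 + 31413\right) = 49220 \cdot 31403 = 1545655660$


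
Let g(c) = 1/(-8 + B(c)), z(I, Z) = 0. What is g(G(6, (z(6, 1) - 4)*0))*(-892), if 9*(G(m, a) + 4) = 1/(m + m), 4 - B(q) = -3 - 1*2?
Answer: -892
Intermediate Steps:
B(q) = 9 (B(q) = 4 - (-3 - 1*2) = 4 - (-3 - 2) = 4 - 1*(-5) = 4 + 5 = 9)
G(m, a) = -4 + 1/(18*m) (G(m, a) = -4 + 1/(9*(m + m)) = -4 + 1/(9*((2*m))) = -4 + (1/(2*m))/9 = -4 + 1/(18*m))
g(c) = 1 (g(c) = 1/(-8 + 9) = 1/1 = 1)
g(G(6, (z(6, 1) - 4)*0))*(-892) = 1*(-892) = -892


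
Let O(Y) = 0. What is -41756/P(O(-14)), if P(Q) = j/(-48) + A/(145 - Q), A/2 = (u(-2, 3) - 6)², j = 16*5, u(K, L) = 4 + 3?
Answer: 18163860/719 ≈ 25263.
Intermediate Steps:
u(K, L) = 7
j = 80
A = 2 (A = 2*(7 - 6)² = 2*1² = 2*1 = 2)
P(Q) = -5/3 + 2/(145 - Q) (P(Q) = 80/(-48) + 2/(145 - Q) = 80*(-1/48) + 2/(145 - Q) = -5/3 + 2/(145 - Q))
-41756/P(O(-14)) = -41756*3*(-145 + 0)/(719 - 5*0) = -41756*(-435/(719 + 0)) = -41756/((⅓)*(-1/145)*719) = -41756/(-719/435) = -41756*(-435/719) = 18163860/719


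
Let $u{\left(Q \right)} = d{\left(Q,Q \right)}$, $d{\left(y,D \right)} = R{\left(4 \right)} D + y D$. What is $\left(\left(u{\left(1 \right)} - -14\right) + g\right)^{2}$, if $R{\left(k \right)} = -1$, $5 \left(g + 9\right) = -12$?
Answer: $\frac{169}{25} \approx 6.76$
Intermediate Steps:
$g = - \frac{57}{5}$ ($g = -9 + \frac{1}{5} \left(-12\right) = -9 - \frac{12}{5} = - \frac{57}{5} \approx -11.4$)
$d{\left(y,D \right)} = - D + D y$ ($d{\left(y,D \right)} = - D + y D = - D + D y$)
$u{\left(Q \right)} = Q \left(-1 + Q\right)$
$\left(\left(u{\left(1 \right)} - -14\right) + g\right)^{2} = \left(\left(1 \left(-1 + 1\right) - -14\right) - \frac{57}{5}\right)^{2} = \left(\left(1 \cdot 0 + 14\right) - \frac{57}{5}\right)^{2} = \left(\left(0 + 14\right) - \frac{57}{5}\right)^{2} = \left(14 - \frac{57}{5}\right)^{2} = \left(\frac{13}{5}\right)^{2} = \frac{169}{25}$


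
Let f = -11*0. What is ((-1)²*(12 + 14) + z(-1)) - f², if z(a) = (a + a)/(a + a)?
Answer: 27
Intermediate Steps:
z(a) = 1 (z(a) = (2*a)/((2*a)) = (2*a)*(1/(2*a)) = 1)
f = 0
((-1)²*(12 + 14) + z(-1)) - f² = ((-1)²*(12 + 14) + 1) - 1*0² = (1*26 + 1) - 1*0 = (26 + 1) + 0 = 27 + 0 = 27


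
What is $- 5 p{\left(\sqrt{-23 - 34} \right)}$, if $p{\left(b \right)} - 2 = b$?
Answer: $-10 - 5 i \sqrt{57} \approx -10.0 - 37.749 i$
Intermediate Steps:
$p{\left(b \right)} = 2 + b$
$- 5 p{\left(\sqrt{-23 - 34} \right)} = - 5 \left(2 + \sqrt{-23 - 34}\right) = - 5 \left(2 + \sqrt{-57}\right) = - 5 \left(2 + i \sqrt{57}\right) = -10 - 5 i \sqrt{57}$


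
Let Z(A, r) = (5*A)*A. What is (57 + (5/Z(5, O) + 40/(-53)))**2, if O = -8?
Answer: 5561878084/1755625 ≈ 3168.0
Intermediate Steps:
Z(A, r) = 5*A**2
(57 + (5/Z(5, O) + 40/(-53)))**2 = (57 + (5/((5*5**2)) + 40/(-53)))**2 = (57 + (5/((5*25)) + 40*(-1/53)))**2 = (57 + (5/125 - 40/53))**2 = (57 + (5*(1/125) - 40/53))**2 = (57 + (1/25 - 40/53))**2 = (57 - 947/1325)**2 = (74578/1325)**2 = 5561878084/1755625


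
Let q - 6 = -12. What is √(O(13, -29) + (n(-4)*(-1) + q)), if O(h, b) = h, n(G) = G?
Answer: √11 ≈ 3.3166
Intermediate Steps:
q = -6 (q = 6 - 12 = -6)
√(O(13, -29) + (n(-4)*(-1) + q)) = √(13 + (-4*(-1) - 6)) = √(13 + (4 - 6)) = √(13 - 2) = √11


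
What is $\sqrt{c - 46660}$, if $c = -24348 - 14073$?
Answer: $i \sqrt{85081} \approx 291.69 i$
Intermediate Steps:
$c = -38421$ ($c = -24348 - 14073 = -38421$)
$\sqrt{c - 46660} = \sqrt{-38421 - 46660} = \sqrt{-85081} = i \sqrt{85081}$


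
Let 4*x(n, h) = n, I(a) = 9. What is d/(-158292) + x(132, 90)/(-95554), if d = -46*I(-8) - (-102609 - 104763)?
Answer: -824203682/630226407 ≈ -1.3078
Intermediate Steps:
d = 206958 (d = -46*9 - (-102609 - 104763) = -414 - 1*(-207372) = -414 + 207372 = 206958)
x(n, h) = n/4
d/(-158292) + x(132, 90)/(-95554) = 206958/(-158292) + ((¼)*132)/(-95554) = 206958*(-1/158292) + 33*(-1/95554) = -34493/26382 - 33/95554 = -824203682/630226407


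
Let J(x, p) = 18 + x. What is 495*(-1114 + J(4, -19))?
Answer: -540540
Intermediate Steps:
495*(-1114 + J(4, -19)) = 495*(-1114 + (18 + 4)) = 495*(-1114 + 22) = 495*(-1092) = -540540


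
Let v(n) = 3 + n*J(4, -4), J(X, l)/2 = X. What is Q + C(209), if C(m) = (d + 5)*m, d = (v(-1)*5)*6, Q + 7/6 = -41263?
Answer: -429415/6 ≈ -71569.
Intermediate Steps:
Q = -247585/6 (Q = -7/6 - 41263 = -247585/6 ≈ -41264.)
J(X, l) = 2*X
v(n) = 3 + 8*n (v(n) = 3 + n*(2*4) = 3 + n*8 = 3 + 8*n)
d = -150 (d = ((3 + 8*(-1))*5)*6 = ((3 - 8)*5)*6 = -5*5*6 = -25*6 = -150)
C(m) = -145*m (C(m) = (-150 + 5)*m = -145*m)
Q + C(209) = -247585/6 - 145*209 = -247585/6 - 30305 = -429415/6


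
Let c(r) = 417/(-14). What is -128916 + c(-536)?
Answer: -1805241/14 ≈ -1.2895e+5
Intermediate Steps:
c(r) = -417/14 (c(r) = 417*(-1/14) = -417/14)
-128916 + c(-536) = -128916 - 417/14 = -1805241/14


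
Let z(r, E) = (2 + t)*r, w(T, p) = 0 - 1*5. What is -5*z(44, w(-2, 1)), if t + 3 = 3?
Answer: -440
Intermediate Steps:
w(T, p) = -5 (w(T, p) = 0 - 5 = -5)
t = 0 (t = -3 + 3 = 0)
z(r, E) = 2*r (z(r, E) = (2 + 0)*r = 2*r)
-5*z(44, w(-2, 1)) = -10*44 = -5*88 = -440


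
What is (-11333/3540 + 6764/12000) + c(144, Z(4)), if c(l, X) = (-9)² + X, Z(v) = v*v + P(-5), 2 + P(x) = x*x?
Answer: 6924373/59000 ≈ 117.36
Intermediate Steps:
P(x) = -2 + x² (P(x) = -2 + x*x = -2 + x²)
Z(v) = 23 + v² (Z(v) = v*v + (-2 + (-5)²) = v² + (-2 + 25) = v² + 23 = 23 + v²)
c(l, X) = 81 + X
(-11333/3540 + 6764/12000) + c(144, Z(4)) = (-11333/3540 + 6764/12000) + (81 + (23 + 4²)) = (-11333*1/3540 + 6764*(1/12000)) + (81 + (23 + 16)) = (-11333/3540 + 1691/3000) + (81 + 39) = -155627/59000 + 120 = 6924373/59000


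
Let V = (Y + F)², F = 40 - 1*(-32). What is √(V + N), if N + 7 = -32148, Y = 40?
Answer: 3*I*√2179 ≈ 140.04*I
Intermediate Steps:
F = 72 (F = 40 + 32 = 72)
N = -32155 (N = -7 - 32148 = -32155)
V = 12544 (V = (40 + 72)² = 112² = 12544)
√(V + N) = √(12544 - 32155) = √(-19611) = 3*I*√2179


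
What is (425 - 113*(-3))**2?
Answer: 583696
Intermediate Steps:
(425 - 113*(-3))**2 = (425 + 339)**2 = 764**2 = 583696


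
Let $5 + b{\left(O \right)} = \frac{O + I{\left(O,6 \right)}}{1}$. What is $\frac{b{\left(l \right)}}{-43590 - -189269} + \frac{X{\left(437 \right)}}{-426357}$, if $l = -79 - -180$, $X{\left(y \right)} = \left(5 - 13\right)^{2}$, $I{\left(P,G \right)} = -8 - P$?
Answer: $- \frac{14866097}{62111261403} \approx -0.00023935$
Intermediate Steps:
$X{\left(y \right)} = 64$ ($X{\left(y \right)} = \left(-8\right)^{2} = 64$)
$l = 101$ ($l = -79 + 180 = 101$)
$b{\left(O \right)} = -13$ ($b{\left(O \right)} = -5 + \frac{O - \left(8 + O\right)}{1} = -5 - 8 = -13$)
$\frac{b{\left(l \right)}}{-43590 - -189269} + \frac{X{\left(437 \right)}}{-426357} = - \frac{13}{-43590 - -189269} + \frac{64}{-426357} = - \frac{13}{-43590 + 189269} + 64 \left(- \frac{1}{426357}\right) = - \frac{13}{145679} - \frac{64}{426357} = - \frac{14866097}{62111261403}$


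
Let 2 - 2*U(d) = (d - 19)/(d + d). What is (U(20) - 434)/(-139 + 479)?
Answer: -34641/27200 ≈ -1.2736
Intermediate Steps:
U(d) = 1 - (-19 + d)/(4*d) (U(d) = 1 - (d - 19)/(2*(d + d)) = 1 - (-19 + d)/(2*(2*d)) = 1 - (-19 + d)*1/(2*d)/2 = 1 - (-19 + d)/(4*d))
(U(20) - 434)/(-139 + 479) = ((1/4)*(19 + 3*20)/20 - 434)/(-139 + 479) = ((1/4)*(1/20)*(19 + 60) - 434)/340 = ((1/4)*(1/20)*79 - 434)*(1/340) = (79/80 - 434)*(1/340) = -34641/80*1/340 = -34641/27200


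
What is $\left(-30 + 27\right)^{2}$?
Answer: $9$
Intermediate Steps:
$\left(-30 + 27\right)^{2} = \left(-3\right)^{2} = 9$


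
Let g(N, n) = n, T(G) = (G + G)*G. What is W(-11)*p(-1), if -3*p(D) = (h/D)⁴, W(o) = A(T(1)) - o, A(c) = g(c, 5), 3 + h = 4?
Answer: -16/3 ≈ -5.3333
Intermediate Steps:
h = 1 (h = -3 + 4 = 1)
T(G) = 2*G² (T(G) = (2*G)*G = 2*G²)
A(c) = 5
W(o) = 5 - o
p(D) = -1/(3*D⁴)
W(-11)*p(-1) = (5 - 1*(-11))*(-⅓/(-1)⁴) = (5 + 11)*(-⅓*1) = 16*(-⅓) = -16/3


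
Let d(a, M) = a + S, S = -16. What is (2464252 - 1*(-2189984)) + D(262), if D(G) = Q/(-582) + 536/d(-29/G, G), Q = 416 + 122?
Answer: 28441827235/6111 ≈ 4.6542e+6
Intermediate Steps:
d(a, M) = -16 + a (d(a, M) = a - 16 = -16 + a)
Q = 538
D(G) = -269/291 + 536/(-16 - 29/G) (D(G) = 538/(-582) + 536/(-16 - 29/G) = 538*(-1/582) + 536/(-16 - 29/G) = -269/291 + 536/(-16 - 29/G))
(2464252 - 1*(-2189984)) + D(262) = (2464252 - 1*(-2189984)) + (-7801 - 160280*262)/(291*(29 + 16*262)) = (2464252 + 2189984) + (-7801 - 41993360)/(291*(29 + 4192)) = 4654236 + (1/291)*(-42001161)/4221 = 4654236 + (1/291)*(1/4221)*(-42001161) = 4654236 - 208961/6111 = 28441827235/6111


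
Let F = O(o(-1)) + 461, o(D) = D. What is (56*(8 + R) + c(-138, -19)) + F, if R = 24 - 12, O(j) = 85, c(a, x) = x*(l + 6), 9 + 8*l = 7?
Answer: 6227/4 ≈ 1556.8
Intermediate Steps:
l = -1/4 (l = -9/8 + (1/8)*7 = -9/8 + 7/8 = -1/4 ≈ -0.25000)
c(a, x) = 23*x/4 (c(a, x) = x*(-1/4 + 6) = x*(23/4) = 23*x/4)
R = 12
F = 546 (F = 85 + 461 = 546)
(56*(8 + R) + c(-138, -19)) + F = (56*(8 + 12) + (23/4)*(-19)) + 546 = (56*20 - 437/4) + 546 = (1120 - 437/4) + 546 = 4043/4 + 546 = 6227/4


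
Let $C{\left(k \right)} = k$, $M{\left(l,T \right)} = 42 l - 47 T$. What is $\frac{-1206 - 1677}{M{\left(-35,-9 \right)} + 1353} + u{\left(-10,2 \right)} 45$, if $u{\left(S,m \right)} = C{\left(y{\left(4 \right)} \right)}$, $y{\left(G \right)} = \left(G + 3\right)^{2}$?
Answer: $\frac{223949}{102} \approx 2195.6$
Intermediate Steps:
$M{\left(l,T \right)} = - 47 T + 42 l$
$y{\left(G \right)} = \left(3 + G\right)^{2}$
$u{\left(S,m \right)} = 49$ ($u{\left(S,m \right)} = \left(3 + 4\right)^{2} = 7^{2} = 49$)
$\frac{-1206 - 1677}{M{\left(-35,-9 \right)} + 1353} + u{\left(-10,2 \right)} 45 = \frac{-1206 - 1677}{\left(\left(-47\right) \left(-9\right) + 42 \left(-35\right)\right) + 1353} + 49 \cdot 45 = - \frac{2883}{\left(423 - 1470\right) + 1353} + 2205 = - \frac{2883}{-1047 + 1353} + 2205 = - \frac{2883}{306} + 2205 = \left(-2883\right) \frac{1}{306} + 2205 = - \frac{961}{102} + 2205 = \frac{223949}{102}$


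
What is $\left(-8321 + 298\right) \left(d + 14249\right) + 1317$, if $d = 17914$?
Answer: $-258042432$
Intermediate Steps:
$\left(-8321 + 298\right) \left(d + 14249\right) + 1317 = \left(-8321 + 298\right) \left(17914 + 14249\right) + 1317 = \left(-8023\right) 32163 + 1317 = -258043749 + 1317 = -258042432$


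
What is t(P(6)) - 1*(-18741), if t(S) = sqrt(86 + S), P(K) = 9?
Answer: 18741 + sqrt(95) ≈ 18751.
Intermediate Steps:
t(P(6)) - 1*(-18741) = sqrt(86 + 9) - 1*(-18741) = sqrt(95) + 18741 = 18741 + sqrt(95)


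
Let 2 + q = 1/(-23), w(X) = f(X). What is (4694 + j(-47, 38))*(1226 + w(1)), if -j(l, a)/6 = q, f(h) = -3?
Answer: 132382412/23 ≈ 5.7558e+6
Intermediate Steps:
w(X) = -3
q = -47/23 (q = -2 + 1/(-23) = -2 - 1/23 = -47/23 ≈ -2.0435)
j(l, a) = 282/23 (j(l, a) = -6*(-47/23) = 282/23)
(4694 + j(-47, 38))*(1226 + w(1)) = (4694 + 282/23)*(1226 - 3) = (108244/23)*1223 = 132382412/23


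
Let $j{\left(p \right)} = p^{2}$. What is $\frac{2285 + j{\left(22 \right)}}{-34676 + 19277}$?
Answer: $- \frac{923}{5133} \approx -0.17982$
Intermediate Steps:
$\frac{2285 + j{\left(22 \right)}}{-34676 + 19277} = \frac{2285 + 22^{2}}{-34676 + 19277} = \frac{2285 + 484}{-15399} = 2769 \left(- \frac{1}{15399}\right) = - \frac{923}{5133}$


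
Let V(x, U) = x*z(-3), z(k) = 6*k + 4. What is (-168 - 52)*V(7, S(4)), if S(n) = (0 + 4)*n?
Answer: 21560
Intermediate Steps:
z(k) = 4 + 6*k
S(n) = 4*n
V(x, U) = -14*x (V(x, U) = x*(4 + 6*(-3)) = x*(4 - 18) = x*(-14) = -14*x)
(-168 - 52)*V(7, S(4)) = (-168 - 52)*(-14*7) = -220*(-98) = 21560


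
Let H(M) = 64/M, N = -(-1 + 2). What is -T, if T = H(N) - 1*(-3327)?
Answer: -3263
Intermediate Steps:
N = -1 (N = -1*1 = -1)
T = 3263 (T = 64/(-1) - 1*(-3327) = 64*(-1) + 3327 = -64 + 3327 = 3263)
-T = -1*3263 = -3263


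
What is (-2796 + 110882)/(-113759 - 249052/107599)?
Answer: -11629945514/12240603693 ≈ -0.95011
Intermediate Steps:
(-2796 + 110882)/(-113759 - 249052/107599) = 108086/(-113759 - 249052*1/107599) = 108086/(-113759 - 249052/107599) = 108086/(-12240603693/107599) = 108086*(-107599/12240603693) = -11629945514/12240603693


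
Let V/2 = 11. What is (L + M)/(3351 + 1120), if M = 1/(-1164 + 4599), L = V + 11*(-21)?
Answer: -717914/15357885 ≈ -0.046746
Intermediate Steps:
V = 22 (V = 2*11 = 22)
L = -209 (L = 22 + 11*(-21) = 22 - 231 = -209)
M = 1/3435 ≈ 0.00029112
(L + M)/(3351 + 1120) = (-209 + 1/3435)/(3351 + 1120) = -717914/3435/4471 = -717914/3435*1/4471 = -717914/15357885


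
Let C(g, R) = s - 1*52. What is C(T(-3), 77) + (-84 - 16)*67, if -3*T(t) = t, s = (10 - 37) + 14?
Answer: -6765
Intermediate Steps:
s = -13 (s = -27 + 14 = -13)
T(t) = -t/3
C(g, R) = -65 (C(g, R) = -13 - 1*52 = -13 - 52 = -65)
C(T(-3), 77) + (-84 - 16)*67 = -65 + (-84 - 16)*67 = -65 - 100*67 = -65 - 6700 = -6765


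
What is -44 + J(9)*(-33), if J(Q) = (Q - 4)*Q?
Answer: -1529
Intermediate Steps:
J(Q) = Q*(-4 + Q) (J(Q) = (-4 + Q)*Q = Q*(-4 + Q))
-44 + J(9)*(-33) = -44 + (9*(-4 + 9))*(-33) = -44 + (9*5)*(-33) = -44 + 45*(-33) = -44 - 1485 = -1529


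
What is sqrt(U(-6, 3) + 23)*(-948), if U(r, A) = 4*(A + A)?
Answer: -948*sqrt(47) ≈ -6499.2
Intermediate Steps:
U(r, A) = 8*A (U(r, A) = 4*(2*A) = 8*A)
sqrt(U(-6, 3) + 23)*(-948) = sqrt(8*3 + 23)*(-948) = sqrt(24 + 23)*(-948) = sqrt(47)*(-948) = -948*sqrt(47)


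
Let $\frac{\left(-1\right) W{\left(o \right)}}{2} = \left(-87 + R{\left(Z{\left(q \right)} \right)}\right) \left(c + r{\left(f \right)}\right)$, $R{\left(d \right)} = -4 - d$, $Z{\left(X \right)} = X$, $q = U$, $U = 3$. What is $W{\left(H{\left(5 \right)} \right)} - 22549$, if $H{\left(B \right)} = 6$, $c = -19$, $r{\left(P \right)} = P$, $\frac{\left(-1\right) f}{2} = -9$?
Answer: $-22737$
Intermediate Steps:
$f = 18$ ($f = \left(-2\right) \left(-9\right) = 18$)
$q = 3$
$W{\left(o \right)} = -188$ ($W{\left(o \right)} = - 2 \left(-87 - 7\right) \left(-19 + 18\right) = - 2 \left(-87 - 7\right) \left(-1\right) = - 2 \left(\left(-94\right) \left(-1\right)\right) = \left(-2\right) 94 = -188$)
$W{\left(H{\left(5 \right)} \right)} - 22549 = -188 - 22549 = -22737$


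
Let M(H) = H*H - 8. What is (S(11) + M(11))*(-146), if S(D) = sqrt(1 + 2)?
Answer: -16498 - 146*sqrt(3) ≈ -16751.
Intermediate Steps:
M(H) = -8 + H**2 (M(H) = H**2 - 8 = -8 + H**2)
S(D) = sqrt(3)
(S(11) + M(11))*(-146) = (sqrt(3) + (-8 + 11**2))*(-146) = (sqrt(3) + (-8 + 121))*(-146) = (sqrt(3) + 113)*(-146) = (113 + sqrt(3))*(-146) = -16498 - 146*sqrt(3)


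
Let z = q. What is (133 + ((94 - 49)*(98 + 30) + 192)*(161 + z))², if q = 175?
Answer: 4000020000025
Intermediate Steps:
z = 175
(133 + ((94 - 49)*(98 + 30) + 192)*(161 + z))² = (133 + ((94 - 49)*(98 + 30) + 192)*(161 + 175))² = (133 + (45*128 + 192)*336)² = (133 + (5760 + 192)*336)² = (133 + 5952*336)² = (133 + 1999872)² = 2000005² = 4000020000025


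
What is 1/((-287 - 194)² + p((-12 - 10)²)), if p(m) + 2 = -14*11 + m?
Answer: 1/231689 ≈ 4.3161e-6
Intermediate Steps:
p(m) = -156 + m (p(m) = -2 + (-14*11 + m) = -2 + (-154 + m) = -156 + m)
1/((-287 - 194)² + p((-12 - 10)²)) = 1/((-287 - 194)² + (-156 + (-12 - 10)²)) = 1/((-481)² + (-156 + (-22)²)) = 1/(231361 + (-156 + 484)) = 1/(231361 + 328) = 1/231689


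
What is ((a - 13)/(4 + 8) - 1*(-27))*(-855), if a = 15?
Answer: -46455/2 ≈ -23228.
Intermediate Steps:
((a - 13)/(4 + 8) - 1*(-27))*(-855) = ((15 - 13)/(4 + 8) - 1*(-27))*(-855) = (2/12 + 27)*(-855) = (2*(1/12) + 27)*(-855) = (⅙ + 27)*(-855) = (163/6)*(-855) = -46455/2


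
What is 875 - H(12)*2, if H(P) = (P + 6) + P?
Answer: 815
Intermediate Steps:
H(P) = 6 + 2*P (H(P) = (6 + P) + P = 6 + 2*P)
875 - H(12)*2 = 875 - (6 + 2*12)*2 = 875 - (6 + 24)*2 = 875 - 30*2 = 875 - 1*60 = 875 - 60 = 815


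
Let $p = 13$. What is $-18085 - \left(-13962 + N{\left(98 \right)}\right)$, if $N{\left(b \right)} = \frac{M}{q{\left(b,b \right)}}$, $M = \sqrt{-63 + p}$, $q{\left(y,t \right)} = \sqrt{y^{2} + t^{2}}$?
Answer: $-4123 - \frac{5 i}{98} \approx -4123.0 - 0.05102 i$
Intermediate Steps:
$q{\left(y,t \right)} = \sqrt{t^{2} + y^{2}}$
$M = 5 i \sqrt{2}$ ($M = \sqrt{-63 + 13} = \sqrt{-50} = 5 i \sqrt{2} \approx 7.0711 i$)
$N{\left(b \right)} = \frac{5 i}{\sqrt{b^{2}}}$ ($N{\left(b \right)} = \frac{5 i \sqrt{2}}{\sqrt{b^{2} + b^{2}}} = \frac{5 i \sqrt{2}}{\sqrt{2 b^{2}}} = \frac{5 i \sqrt{2}}{\sqrt{2} \sqrt{b^{2}}} = 5 i \sqrt{2} \frac{\sqrt{2}}{2 \sqrt{b^{2}}} = \frac{5 i}{\sqrt{b^{2}}}$)
$-18085 - \left(-13962 + N{\left(98 \right)}\right) = -18085 + \left(13962 - \frac{5 i}{98}\right) = -4123 - \frac{5 i}{98}$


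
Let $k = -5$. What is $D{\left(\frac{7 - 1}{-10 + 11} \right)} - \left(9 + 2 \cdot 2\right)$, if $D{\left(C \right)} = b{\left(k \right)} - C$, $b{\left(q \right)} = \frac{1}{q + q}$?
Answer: $- \frac{191}{10} \approx -19.1$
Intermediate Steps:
$b{\left(q \right)} = \frac{1}{2 q}$
$D{\left(C \right)} = - \frac{1}{10} - C$ ($D{\left(C \right)} = \frac{1}{2 \left(-5\right)} - C = \frac{1}{2} \left(- \frac{1}{5}\right) - C = - \frac{1}{10} - C$)
$D{\left(\frac{7 - 1}{-10 + 11} \right)} - \left(9 + 2 \cdot 2\right) = \left(- \frac{1}{10} - \frac{7 - 1}{-10 + 11}\right) - \left(9 + 2 \cdot 2\right) = \left(- \frac{1}{10} - \frac{6}{1}\right) - \left(9 + 4\right) = \left(- \frac{1}{10} - 6 \cdot 1\right) - 13 = \left(- \frac{1}{10} - 6\right) - 13 = - \frac{61}{10} - 13 = - \frac{191}{10}$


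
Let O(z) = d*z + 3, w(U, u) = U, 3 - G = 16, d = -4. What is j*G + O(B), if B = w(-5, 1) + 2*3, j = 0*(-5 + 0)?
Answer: -1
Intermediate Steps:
G = -13 (G = 3 - 1*16 = 3 - 16 = -13)
j = 0 (j = 0*(-5) = 0)
B = 1 (B = -5 + 2*3 = -5 + 6 = 1)
O(z) = 3 - 4*z (O(z) = -4*z + 3 = 3 - 4*z)
j*G + O(B) = 0*(-13) + (3 - 4*1) = 0 + (3 - 4) = 0 - 1 = -1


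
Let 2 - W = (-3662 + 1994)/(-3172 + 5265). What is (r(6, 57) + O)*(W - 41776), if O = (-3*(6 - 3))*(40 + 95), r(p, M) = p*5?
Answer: 103606107090/2093 ≈ 4.9501e+7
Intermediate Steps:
r(p, M) = 5*p
W = 5854/2093 (W = 2 - (-3662 + 1994)/(-3172 + 5265) = 2 - (-1668)/2093 = 2 - 1*(-1668/2093) = 2 + 1668/2093 = 5854/2093 ≈ 2.7969)
O = -1215 (O = -3*3*135 = -9*135 = -1215)
(r(6, 57) + O)*(W - 41776) = (5*6 - 1215)*(5854/2093 - 41776) = (30 - 1215)*(-87431314/2093) = -1185*(-87431314/2093) = 103606107090/2093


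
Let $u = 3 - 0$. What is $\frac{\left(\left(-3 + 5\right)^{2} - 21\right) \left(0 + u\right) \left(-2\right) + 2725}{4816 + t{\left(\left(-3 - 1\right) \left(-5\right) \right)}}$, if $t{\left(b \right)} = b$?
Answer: $\frac{2827}{4836} \approx 0.58457$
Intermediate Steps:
$u = 3$ ($u = 3 + 0 = 3$)
$\frac{\left(\left(-3 + 5\right)^{2} - 21\right) \left(0 + u\right) \left(-2\right) + 2725}{4816 + t{\left(\left(-3 - 1\right) \left(-5\right) \right)}} = \frac{\left(\left(-3 + 5\right)^{2} - 21\right) \left(0 + 3\right) \left(-2\right) + 2725}{4816 + \left(-3 - 1\right) \left(-5\right)} = \frac{\left(2^{2} - 21\right) 3 \left(-2\right) + 2725}{4816 - -20} = \frac{\left(4 - 21\right) \left(-6\right) + 2725}{4816 + 20} = \frac{\left(-17\right) \left(-6\right) + 2725}{4836} = \left(102 + 2725\right) \frac{1}{4836} = 2827 \cdot \frac{1}{4836} = \frac{2827}{4836}$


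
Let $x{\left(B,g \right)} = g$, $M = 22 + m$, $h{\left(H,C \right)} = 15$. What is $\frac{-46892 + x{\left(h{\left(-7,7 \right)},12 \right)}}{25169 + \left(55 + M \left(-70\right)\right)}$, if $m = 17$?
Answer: $- \frac{23440}{11247} \approx -2.0841$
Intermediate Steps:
$M = 39$ ($M = 22 + 17 = 39$)
$\frac{-46892 + x{\left(h{\left(-7,7 \right)},12 \right)}}{25169 + \left(55 + M \left(-70\right)\right)} = \frac{-46892 + 12}{25169 + \left(55 + 39 \left(-70\right)\right)} = - \frac{46880}{25169 + \left(55 - 2730\right)} = - \frac{46880}{25169 - 2675} = - \frac{46880}{22494} = \left(-46880\right) \frac{1}{22494} = - \frac{23440}{11247}$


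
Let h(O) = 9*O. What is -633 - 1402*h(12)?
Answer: -152049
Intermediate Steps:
-633 - 1402*h(12) = -633 - 12618*12 = -633 - 1402*108 = -633 - 151416 = -152049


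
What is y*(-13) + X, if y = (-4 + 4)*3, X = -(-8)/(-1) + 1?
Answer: -7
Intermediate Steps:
X = -7 (X = -(-8)*(-1) + 1 = -4*2 + 1 = -8 + 1 = -7)
y = 0 (y = 0*3 = 0)
y*(-13) + X = 0*(-13) - 7 = 0 - 7 = -7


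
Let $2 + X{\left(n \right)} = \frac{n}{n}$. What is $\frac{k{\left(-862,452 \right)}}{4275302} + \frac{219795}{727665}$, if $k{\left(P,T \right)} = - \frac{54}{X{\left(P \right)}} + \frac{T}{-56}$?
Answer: $\frac{877075195457}{2903588454508} \approx 0.30207$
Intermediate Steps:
$X{\left(n \right)} = -1$ ($X{\left(n \right)} = -2 + \frac{n}{n} = -2 + 1 = -1$)
$k{\left(P,T \right)} = 54 - \frac{T}{56}$ ($k{\left(P,T \right)} = - \frac{54}{-1} + \frac{T}{-56} = \left(-54\right) \left(-1\right) + T \left(- \frac{1}{56}\right) = 54 - \frac{T}{56}$)
$\frac{k{\left(-862,452 \right)}}{4275302} + \frac{219795}{727665} = \frac{54 - \frac{113}{14}}{4275302} + \frac{219795}{727665} = \left(54 - \frac{113}{14}\right) \frac{1}{4275302} + 219795 \cdot \frac{1}{727665} = \frac{643}{14} \cdot \frac{1}{4275302} + \frac{14653}{48511} = \frac{643}{59854228} + \frac{14653}{48511} = \frac{877075195457}{2903588454508}$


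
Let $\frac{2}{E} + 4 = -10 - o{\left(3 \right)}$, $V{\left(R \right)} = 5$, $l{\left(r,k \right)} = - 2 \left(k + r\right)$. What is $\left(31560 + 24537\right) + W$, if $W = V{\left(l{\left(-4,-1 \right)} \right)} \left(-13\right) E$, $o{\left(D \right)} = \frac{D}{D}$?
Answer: $\frac{168317}{3} \approx 56106.0$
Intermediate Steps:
$l{\left(r,k \right)} = - 2 k - 2 r$
$o{\left(D \right)} = 1$
$E = - \frac{2}{15}$ ($E = \frac{2}{-4 - 11} = \frac{2}{-15} = 2 \left(- \frac{1}{15}\right) = - \frac{2}{15} \approx -0.13333$)
$W = \frac{26}{3}$ ($W = 5 \left(-13\right) \left(- \frac{2}{15}\right) = \left(-65\right) \left(- \frac{2}{15}\right) = \frac{26}{3} \approx 8.6667$)
$\left(31560 + 24537\right) + W = \left(31560 + 24537\right) + \frac{26}{3} = 56097 + \frac{26}{3} = \frac{168317}{3}$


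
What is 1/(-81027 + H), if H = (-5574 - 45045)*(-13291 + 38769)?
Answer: -1/1289751909 ≈ -7.7534e-10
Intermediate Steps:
H = -1289670882 (H = -50619*25478 = -1289670882)
1/(-81027 + H) = 1/(-81027 - 1289670882) = 1/(-1289751909) = -1/1289751909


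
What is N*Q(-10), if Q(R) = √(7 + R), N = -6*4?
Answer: -24*I*√3 ≈ -41.569*I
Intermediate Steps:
N = -24
N*Q(-10) = -24*√(7 - 10) = -24*I*√3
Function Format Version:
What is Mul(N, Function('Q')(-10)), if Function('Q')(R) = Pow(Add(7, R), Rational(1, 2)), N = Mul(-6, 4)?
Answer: Mul(-24, I, Pow(3, Rational(1, 2))) ≈ Mul(-41.569, I)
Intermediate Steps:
N = -24
Mul(N, Function('Q')(-10)) = Mul(-24, Pow(Add(7, -10), Rational(1, 2))) = Mul(-24, Pow(-3, Rational(1, 2))) = Mul(-24, Mul(I, Pow(3, Rational(1, 2)))) = Mul(-24, I, Pow(3, Rational(1, 2)))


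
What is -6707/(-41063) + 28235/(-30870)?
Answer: -190473743/253522962 ≈ -0.75131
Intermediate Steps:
-6707/(-41063) + 28235/(-30870) = -6707*(-1/41063) + 28235*(-1/30870) = 6707/41063 - 5647/6174 = -190473743/253522962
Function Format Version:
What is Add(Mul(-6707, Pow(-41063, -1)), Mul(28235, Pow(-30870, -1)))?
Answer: Rational(-190473743, 253522962) ≈ -0.75131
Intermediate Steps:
Add(Mul(-6707, Pow(-41063, -1)), Mul(28235, Pow(-30870, -1))) = Add(Mul(-6707, Rational(-1, 41063)), Mul(28235, Rational(-1, 30870))) = Add(Rational(6707, 41063), Rational(-5647, 6174)) = Rational(-190473743, 253522962)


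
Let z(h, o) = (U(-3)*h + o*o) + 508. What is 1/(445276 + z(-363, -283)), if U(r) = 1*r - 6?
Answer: 1/529140 ≈ 1.8899e-6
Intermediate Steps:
U(r) = -6 + r (U(r) = r - 6 = -6 + r)
z(h, o) = 508 + o² - 9*h (z(h, o) = ((-6 - 3)*h + o*o) + 508 = (-9*h + o²) + 508 = (o² - 9*h) + 508 = 508 + o² - 9*h)
1/(445276 + z(-363, -283)) = 1/(445276 + (508 + (-283)² - 9*(-363))) = 1/(445276 + (508 + 80089 + 3267)) = 1/(445276 + 83864) = 1/529140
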